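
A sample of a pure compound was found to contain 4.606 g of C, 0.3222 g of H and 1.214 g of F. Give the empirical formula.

C: 4.606 g ÷ 12.01 g/mol = 0.3835 mol
H: 0.3222 g ÷ 1.008 g/mol = 0.3196 mol
F: 1.214 g ÷ 19.00 g/mol = 0.06389 mol
Smallest is F at 0.06389 mol; normalising gives C 6.002, H 5.003, F 1.000
Ratio ≈ 6:5:1, so the empirical formula is C6H5F

C6H5F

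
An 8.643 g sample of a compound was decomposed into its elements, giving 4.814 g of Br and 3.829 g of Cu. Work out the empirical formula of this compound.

BrCu

Br: 4.814 g ÷ 79.90 g/mol = 0.06025 mol
Cu: 3.829 g ÷ 63.55 g/mol = 0.06025 mol
Smallest is Br at 0.06025 mol; normalising gives Br 1.000, Cu 1.000
Ratio ≈ 1:1, so the empirical formula is BrCu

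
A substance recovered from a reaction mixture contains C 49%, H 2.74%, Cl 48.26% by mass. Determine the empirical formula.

C3H2Cl

Assume 100 g: 49 g C, 2.74 g H, 48.26 g Cl.
C: 49 g ÷ 12.01 g/mol = 4.08 mol
H: 2.74 g ÷ 1.008 g/mol = 2.718 mol
Cl: 48.26 g ÷ 35.45 g/mol = 1.361 mol
Smallest is Cl at 1.361 mol; normalising gives C 2.997, H 1.997, Cl 1.000
→ C3H2Cl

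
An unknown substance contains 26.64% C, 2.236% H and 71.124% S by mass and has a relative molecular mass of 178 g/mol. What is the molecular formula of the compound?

C4H4S4

Assume 100 g: 26.64 g C, 2.236 g H, 71.124 g S.
n(C) = 26.64/12.01 = 2.218, n(H) = 2.236/1.008 = 2.218, n(S) = 71.124/32.07 = 2.218
Divide by the smallest (2.218 mol S): C 1.000, H 1.000, S 1.000
≈ 1:1:1 → CHS
Empirical-formula mass = 45.09 g/mol
n = 178 / 45.09 = 3.95 ≈ 4
Molecular formula = (CHS)×4 = C4H4S4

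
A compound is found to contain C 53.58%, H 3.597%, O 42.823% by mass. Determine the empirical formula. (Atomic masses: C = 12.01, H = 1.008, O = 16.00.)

C5H4O3

Assume 100 g: 53.58 g C, 3.597 g H, 42.823 g O.
C: 53.58 g ÷ 12.01 g/mol = 4.461 mol
H: 3.597 g ÷ 1.008 g/mol = 3.568 mol
O: 42.823 g ÷ 16.00 g/mol = 2.676 mol
Ratios (÷ 2.676): C 1.667, H 1.333, O 1.000
Multiply by 3: C 5.00, H 4.00, O 3.00 → C5H4O3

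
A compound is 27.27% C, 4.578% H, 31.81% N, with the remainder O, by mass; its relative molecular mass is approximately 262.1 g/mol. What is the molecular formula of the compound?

Assume 100 g: 27.27 g C, 4.578 g H, 31.81 g N, 36.342 g O.
C: 27.27 g ÷ 12.01 g/mol = 2.271 mol
H: 4.578 g ÷ 1.008 g/mol = 4.542 mol
N: 31.81 g ÷ 14.01 g/mol = 2.271 mol
O: 36.342 g ÷ 16.00 g/mol = 2.271 mol
Ratios (÷ 2.271): C 1.000, H 2.000, N 1.000, O 1.000
Ratio ≈ 1:2:1:1, so the empirical formula is CH2NO
Empirical-formula mass = 44.04 g/mol
n = 262.1 / 44.04 = 5.95 ≈ 6
Molecular formula = (CH2NO)×6 = C6H12N6O6

C6H12N6O6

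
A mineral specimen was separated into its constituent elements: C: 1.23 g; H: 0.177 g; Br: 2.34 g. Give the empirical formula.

C7H12Br2

Moles — C: 1.23 / 12.01 = 0.1024 mol; H: 0.177 / 1.008 = 0.1756 mol; Br: 2.34 / 79.90 = 0.02929 mol
Ratios (÷ 0.02929): C 3.497, H 5.996, Br 1.000
Multiply by 2: C 6.99, H 11.99, Br 2.00 → C7H12Br2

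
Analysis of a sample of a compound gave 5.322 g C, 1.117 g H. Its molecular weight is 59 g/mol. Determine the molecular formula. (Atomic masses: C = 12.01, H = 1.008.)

C: 5.322 g ÷ 12.01 g/mol = 0.4431 mol
H: 1.117 g ÷ 1.008 g/mol = 1.108 mol
Ratios (÷ 0.4431): C 1.000, H 2.501
Scaling by 2: C 2.00, H 5.00 → C2H5
Empirical-formula mass = 29.06 g/mol
n = 59 / 29.06 = 2.03 ≈ 2
Molecular formula = (C2H5)×2 = C4H10

C4H10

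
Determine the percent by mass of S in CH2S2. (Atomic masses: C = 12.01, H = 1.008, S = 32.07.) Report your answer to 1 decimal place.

82.1%

Molar mass = 1(12.01) + 2(1.008) + 2(32.07) = 78.166 g/mol
Mass of S per mole = 2 × 32.07 = 64.140 g
% S = 64.140 / 78.166 × 100 = 82.1%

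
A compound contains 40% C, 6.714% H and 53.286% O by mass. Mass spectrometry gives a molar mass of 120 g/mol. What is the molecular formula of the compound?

Assume 100 g: 40 g C, 6.714 g H, 53.286 g O.
Moles — C: 40 / 12.01 = 3.331 mol; H: 6.714 / 1.008 = 6.661 mol; O: 53.286 / 16.00 = 3.33 mol
Ratios (÷ 3.33): C 1.000, H 2.000, O 1.000
→ CH2O
Empirical-formula mass = 30.03 g/mol
n = 120 / 30.03 = 4.00 ≈ 4
Molecular formula = (CH2O)×4 = C4H8O4

C4H8O4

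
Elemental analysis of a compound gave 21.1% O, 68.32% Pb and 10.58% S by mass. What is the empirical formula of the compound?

O4PbS

Assume 100 g: 21.1 g O, 68.32 g Pb, 10.58 g S.
Moles — O: 21.1 / 16.00 = 1.319 mol; Pb: 68.32 / 207.2 = 0.3297 mol; S: 10.58 / 32.07 = 0.3299 mol
Smallest is Pb at 0.3297 mol; normalising gives O 3.999, Pb 1.000, S 1.001
≈ 4:1:1 → O4PbS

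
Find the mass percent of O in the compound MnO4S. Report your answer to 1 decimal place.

Molar mass = 1(54.94) + 4(16.00) + 1(32.07) = 151.010 g/mol
Mass of O per mole = 4 × 16.00 = 64.000 g
% O = 64.000 / 151.010 × 100 = 42.4%

42.4%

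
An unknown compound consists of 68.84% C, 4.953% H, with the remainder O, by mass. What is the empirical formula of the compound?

Assume 100 g: 68.84 g C, 4.953 g H, 26.207 g O.
Moles — C: 68.84 / 12.01 = 5.732 mol; H: 4.953 / 1.008 = 4.914 mol; O: 26.207 / 16.00 = 1.638 mol
Ratios (÷ 1.638): C 3.499, H 3.000, O 1.000
×2: C 7.00, H 6.00, O 2.00 → C7H6O2

C7H6O2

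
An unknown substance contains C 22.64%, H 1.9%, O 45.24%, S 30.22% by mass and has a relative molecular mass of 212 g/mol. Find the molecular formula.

Assume 100 g: 22.64 g C, 1.9 g H, 45.24 g O, 30.22 g S.
C: 22.64 g ÷ 12.01 g/mol = 1.885 mol
H: 1.9 g ÷ 1.008 g/mol = 1.885 mol
O: 45.24 g ÷ 16.00 g/mol = 2.828 mol
S: 30.22 g ÷ 32.07 g/mol = 0.9423 mol
Divide by the smallest (0.9423 mol S): C 2.000, H 2.000, O 3.001, S 1.000
≈ 2:2:3:1 → C2H2O3S
Empirical-formula mass = 106.11 g/mol
n = 212 / 106.11 = 2.00 ≈ 2
Molecular formula = (C2H2O3S)×2 = C4H4O6S2

C4H4O6S2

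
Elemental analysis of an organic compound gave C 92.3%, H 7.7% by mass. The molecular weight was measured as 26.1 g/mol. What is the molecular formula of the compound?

Assume 100 g: 92.3 g C, 7.7 g H.
n(C) = 92.3/12.01 = 7.685, n(H) = 7.7/1.008 = 7.639
Ratios (÷ 7.639): C 1.006, H 1.000
≈ 1:1 → CH
Empirical-formula mass = 13.02 g/mol
n = 26.1 / 13.02 = 2.00 ≈ 2
Molecular formula = (CH)×2 = C2H2

C2H2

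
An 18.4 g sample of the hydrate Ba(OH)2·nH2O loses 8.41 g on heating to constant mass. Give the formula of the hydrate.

Ba(OH)2·8H2O

Mass of anhydrous Ba(OH)2 = 18.4 − 8.41 = 9.99 g
mol H2O = 8.41 / 18.02 = 0.4667
Molar mass of Ba(OH)2 = 171.35 g/mol → mol Ba(OH)2 = 9.99 / 171.35 = 0.0583
n = 0.4667 / 0.0583 = 8.00 ≈ 8 → Ba(OH)2·8H2O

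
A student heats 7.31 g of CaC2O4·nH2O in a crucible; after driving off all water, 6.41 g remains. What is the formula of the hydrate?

Mass of water lost = 7.31 − 6.41 = 0.9 g → 0.9 / 18.02 = 0.04994 mol H2O
Molar mass of CaC2O4 = 128.10 g/mol → mol CaC2O4 = 6.41 / 128.10 = 0.05004
n = 0.04994 / 0.05004 = 1.00 ≈ 1 → CaC2O4·H2O

CaC2O4·H2O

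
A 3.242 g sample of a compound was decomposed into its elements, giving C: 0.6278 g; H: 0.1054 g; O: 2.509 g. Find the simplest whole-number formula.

CH2O3

C: 0.6278 g ÷ 12.01 g/mol = 0.05227 mol
H: 0.1054 g ÷ 1.008 g/mol = 0.1046 mol
O: 2.509 g ÷ 16.00 g/mol = 0.1568 mol
Ratios (÷ 0.05227): C 1.000, H 2.000, O 3.000
Ratio ≈ 1:2:3, so the empirical formula is CH2O3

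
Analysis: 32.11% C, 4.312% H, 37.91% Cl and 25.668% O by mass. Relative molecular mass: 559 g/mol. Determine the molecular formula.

Assume 100 g: 32.11 g C, 4.312 g H, 37.91 g Cl, 25.668 g O.
Moles — C: 32.11 / 12.01 = 2.674 mol; H: 4.312 / 1.008 = 4.278 mol; Cl: 37.91 / 35.45 = 1.069 mol; O: 25.668 / 16.00 = 1.604 mol
Smallest is Cl at 1.069 mol; normalising gives C 2.500, H 4.000, Cl 1.000, O 1.500
Scaling by 2: C 5.00, H 8.00, Cl 2.00, O 3.00 → C5H8Cl2O3
Empirical-formula mass = 187.01 g/mol
n = 559 / 187.01 = 2.99 ≈ 3
Molecular formula = (C5H8Cl2O3)×3 = C15H24Cl6O9

C15H24Cl6O9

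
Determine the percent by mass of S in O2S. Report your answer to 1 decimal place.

Molar mass = 2(16.00) + 1(32.07) = 64.070 g/mol
Mass of S per mole = 1 × 32.07 = 32.070 g
% S = 32.070 / 64.070 × 100 = 50.1%

50.1%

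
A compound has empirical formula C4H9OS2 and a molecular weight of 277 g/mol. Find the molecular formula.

C8H18O2S4

Empirical-formula mass = 137.25 g/mol
n = 277 / 137.25 = 2.02 ≈ 2
Molecular formula = (C4H9OS2)2 = C8H18O2S4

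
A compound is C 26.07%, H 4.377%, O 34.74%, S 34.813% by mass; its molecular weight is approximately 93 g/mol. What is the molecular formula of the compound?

C2H4O2S

Assume 100 g: 26.07 g C, 4.377 g H, 34.74 g O, 34.813 g S.
Moles — C: 26.07 / 12.01 = 2.171 mol; H: 4.377 / 1.008 = 4.342 mol; O: 34.74 / 16.00 = 2.171 mol; S: 34.813 / 32.07 = 1.086 mol
Ratios (÷ 1.086): C 2.000, H 4.000, O 2.000, S 1.000
→ C2H4O2S
Empirical-formula mass = 92.12 g/mol
n = 93 / 92.12 = 1.01 ≈ 1
Molecular formula = empirical formula = C2H4O2S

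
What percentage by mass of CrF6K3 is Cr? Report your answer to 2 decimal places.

18.36%

Molar mass = 1(52.00) + 6(19.00) + 3(39.10) = 283.300 g/mol
Mass of Cr per mole = 1 × 52.00 = 52.000 g
% Cr = 52.000 / 283.300 × 100 = 18.36%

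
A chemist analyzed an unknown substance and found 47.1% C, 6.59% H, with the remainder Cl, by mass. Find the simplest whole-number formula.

C3H5Cl

Assume 100 g: 47.1 g C, 6.59 g H, 46.31 g Cl.
Moles — C: 47.1 / 12.01 = 3.922 mol; H: 6.59 / 1.008 = 6.538 mol; Cl: 46.31 / 35.45 = 1.306 mol
Divide by the smallest (1.306 mol Cl): C 3.002, H 5.005, Cl 1.000
≈ 3:5:1 → C3H5Cl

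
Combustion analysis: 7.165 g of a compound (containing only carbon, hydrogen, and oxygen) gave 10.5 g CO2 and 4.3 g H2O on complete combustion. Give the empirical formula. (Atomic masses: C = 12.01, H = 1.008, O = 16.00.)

CH2O

mol C = 10.5 / 44.01 = 0.2386; mass C = 0.2386 × 12.01 = 2.865 g
mol H = 2 × (4.3 / 18.02) = 0.4772; mass H = 0.4772 × 1.008 = 0.4811 g
mass O = 7.165 − (3.346) = 3.819 g → mol O = 0.2387
Ratios (÷ 0.2386): C 1.000, H 2.000, O 1.000
≈ 1:2:1 → CH2O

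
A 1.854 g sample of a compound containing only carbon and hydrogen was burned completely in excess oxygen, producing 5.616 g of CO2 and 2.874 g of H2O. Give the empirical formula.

mol C = 5.616 / 44.01 = 0.1276; mass C = 0.1276 × 12.01 = 1.533 g
mol H = 2 × (2.874 / 18.02) = 0.3190; mass H = 0.3190 × 1.008 = 0.3215 g
Divide by the smallest (0.1276 mol C): C 1.000, H 2.500
Scaling by 2: C 2.00, H 5.00 → C2H5

C2H5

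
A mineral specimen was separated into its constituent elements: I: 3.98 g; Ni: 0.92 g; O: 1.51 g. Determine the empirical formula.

I2NiO6

n(I) = 3.98/126.90 = 0.03136, n(Ni) = 0.92/58.69 = 0.01568, n(O) = 1.51/16.00 = 0.09438
Smallest is Ni at 0.01568 mol; normalising gives I 2.001, Ni 1.000, O 6.021
≈ 2:1:6 → I2NiO6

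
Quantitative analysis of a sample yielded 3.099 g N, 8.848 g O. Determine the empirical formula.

N2O5

N: 3.099 g ÷ 14.01 g/mol = 0.2212 mol
O: 8.848 g ÷ 16.00 g/mol = 0.553 mol
Smallest is N at 0.2212 mol; normalising gives N 1.000, O 2.500
×2: N 2.00, O 5.00 → N2O5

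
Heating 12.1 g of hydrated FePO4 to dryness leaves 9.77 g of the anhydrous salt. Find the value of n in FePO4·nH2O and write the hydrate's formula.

FePO4·2H2O

Mass of water lost = 12.1 − 9.77 = 2.33 g → 2.33 / 18.02 = 0.1293 mol H2O
Molar mass of FePO4 = 150.82 g/mol → mol FePO4 = 9.77 / 150.82 = 0.06478
n = 0.1293 / 0.06478 = 2.00 ≈ 2 → FePO4·2H2O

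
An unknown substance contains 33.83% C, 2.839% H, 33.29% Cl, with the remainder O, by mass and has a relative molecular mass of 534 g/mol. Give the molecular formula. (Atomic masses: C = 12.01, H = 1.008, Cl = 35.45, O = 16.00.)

C15H15Cl5O10

Assume 100 g: 33.83 g C, 2.839 g H, 33.29 g Cl, 30.041 g O.
n(C) = 33.83/12.01 = 2.817, n(H) = 2.839/1.008 = 2.816, n(Cl) = 33.29/35.45 = 0.9391, n(O) = 30.041/16.00 = 1.878
Smallest is Cl at 0.9391 mol; normalising gives C 3.000, H 2.999, Cl 1.000, O 1.999
≈ 3:3:1:2 → C3H3ClO2
Empirical-formula mass = 106.50 g/mol
n = 534 / 106.50 = 5.01 ≈ 5
Molecular formula = (C3H3ClO2)×5 = C15H15Cl5O10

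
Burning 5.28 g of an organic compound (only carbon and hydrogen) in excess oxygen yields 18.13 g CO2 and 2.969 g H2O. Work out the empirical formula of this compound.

C5H4

mol C = 18.13 / 44.01 = 0.4120; mass C = 0.4120 × 12.01 = 4.948 g
mol H = 2 × (2.969 / 18.02) = 0.3295; mass H = 0.3295 × 1.008 = 0.3322 g
Ratios (÷ 0.3295): C 1.250, H 1.000
Multiply by 4: C 5.00, H 4.00 → C5H4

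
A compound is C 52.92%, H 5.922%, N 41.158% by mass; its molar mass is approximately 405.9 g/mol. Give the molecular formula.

C18H24N12

Assume 100 g: 52.92 g C, 5.922 g H, 41.158 g N.
n(C) = 52.92/12.01 = 4.406, n(H) = 5.922/1.008 = 5.875, n(N) = 41.158/14.01 = 2.938
Smallest is N at 2.938 mol; normalising gives C 1.500, H 2.000, N 1.000
×2: C 3.00, H 4.00, N 2.00 → C3H4N2
Empirical-formula mass = 68.08 g/mol
n = 405.9 / 68.08 = 5.96 ≈ 6
Molecular formula = (C3H4N2)×6 = C18H24N12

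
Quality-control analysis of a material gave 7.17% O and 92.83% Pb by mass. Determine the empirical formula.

OPb

Assume 100 g: 7.17 g O, 92.83 g Pb.
n(O) = 7.17/16.00 = 0.4481, n(Pb) = 92.83/207.2 = 0.448
Divide by the smallest (0.448 mol Pb): O 1.000, Pb 1.000
→ OPb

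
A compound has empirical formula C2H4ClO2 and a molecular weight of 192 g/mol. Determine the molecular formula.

Empirical-formula mass = 95.50 g/mol
n = 192 / 95.50 = 2.01 ≈ 2
Molecular formula = (C2H4ClO2)2 = C4H8Cl2O4

C4H8Cl2O4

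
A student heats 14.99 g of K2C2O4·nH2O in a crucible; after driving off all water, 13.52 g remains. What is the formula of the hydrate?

Mass of water lost = 14.99 − 13.52 = 1.47 g → 1.47 / 18.02 = 0.08158 mol H2O
Molar mass of K2C2O4 = 166.22 g/mol → mol K2C2O4 = 13.52 / 166.22 = 0.08134
n = 0.08158 / 0.08134 = 1.00 ≈ 1 → K2C2O4·H2O

K2C2O4·H2O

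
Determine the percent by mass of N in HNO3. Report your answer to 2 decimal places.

22.23%

Molar mass = 1(1.008) + 1(14.01) + 3(16.00) = 63.018 g/mol
Mass of N per mole = 1 × 14.01 = 14.010 g
% N = 14.010 / 63.018 × 100 = 22.23%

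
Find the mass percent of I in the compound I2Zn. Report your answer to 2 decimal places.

Molar mass = 2(126.90) + 1(65.38) = 319.180 g/mol
Mass of I per mole = 2 × 126.90 = 253.800 g
% I = 253.800 / 319.180 × 100 = 79.52%

79.52%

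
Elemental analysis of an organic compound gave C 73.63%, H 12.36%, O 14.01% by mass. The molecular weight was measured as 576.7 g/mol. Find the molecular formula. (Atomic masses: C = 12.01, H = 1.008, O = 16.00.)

C35H70O5

Assume 100 g: 73.63 g C, 12.36 g H, 14.01 g O.
n(C) = 73.63/12.01 = 6.131, n(H) = 12.36/1.008 = 12.26, n(O) = 14.01/16.00 = 0.8756
Divide by the smallest (0.8756 mol O): C 7.002, H 14.004, O 1.000
→ C7H14O
Empirical-formula mass = 114.18 g/mol
n = 576.7 / 114.18 = 5.05 ≈ 5
Molecular formula = (C7H14O)×5 = C35H70O5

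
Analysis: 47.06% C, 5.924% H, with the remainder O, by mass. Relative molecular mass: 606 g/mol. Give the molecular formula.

Assume 100 g: 47.06 g C, 5.924 g H, 47.016 g O.
Moles — C: 47.06 / 12.01 = 3.918 mol; H: 5.924 / 1.008 = 5.877 mol; O: 47.016 / 16.00 = 2.938 mol
Divide by the smallest (2.938 mol O): C 1.333, H 2.000, O 1.000
Scaling by 3: C 4.00, H 6.00, O 3.00 → C4H6O3
Empirical-formula mass = 102.09 g/mol
n = 606 / 102.09 = 5.94 ≈ 6
Molecular formula = (C4H6O3)×6 = C24H36O18

C24H36O18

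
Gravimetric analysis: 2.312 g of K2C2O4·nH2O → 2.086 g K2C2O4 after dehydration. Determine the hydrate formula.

K2C2O4·H2O

Mass of water lost = 2.312 − 2.086 = 0.226 g → 0.226 / 18.02 = 0.01254 mol H2O
Molar mass of K2C2O4 = 166.22 g/mol → mol K2C2O4 = 2.086 / 166.22 = 0.01255
n = 0.01254 / 0.01255 = 1.00 ≈ 1 → K2C2O4·H2O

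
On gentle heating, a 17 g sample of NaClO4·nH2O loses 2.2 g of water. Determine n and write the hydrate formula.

NaClO4·H2O

Mass of anhydrous NaClO4 = 17 − 2.2 = 14.8 g
mol H2O = 2.2 / 18.02 = 0.1221
Molar mass of NaClO4 = 122.44 g/mol → mol NaClO4 = 14.8 / 122.44 = 0.1209
n = 0.1221 / 0.1209 = 1.01 ≈ 1 → NaClO4·H2O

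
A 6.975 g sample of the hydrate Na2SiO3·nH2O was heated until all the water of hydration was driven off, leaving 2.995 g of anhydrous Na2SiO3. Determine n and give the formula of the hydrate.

Na2SiO3·9H2O

Mass of water lost = 6.975 − 2.995 = 3.98 g → 3.98 / 18.02 = 0.2209 mol H2O
Molar mass of Na2SiO3 = 122.07 g/mol → mol Na2SiO3 = 2.995 / 122.07 = 0.02454
n = 0.2209 / 0.02454 = 9.00 ≈ 9 → Na2SiO3·9H2O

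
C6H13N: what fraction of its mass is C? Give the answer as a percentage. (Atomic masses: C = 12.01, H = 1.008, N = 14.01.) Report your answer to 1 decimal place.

Molar mass = 6(12.01) + 13(1.008) + 1(14.01) = 99.174 g/mol
Mass of C per mole = 6 × 12.01 = 72.060 g
% C = 72.060 / 99.174 × 100 = 72.7%

72.7%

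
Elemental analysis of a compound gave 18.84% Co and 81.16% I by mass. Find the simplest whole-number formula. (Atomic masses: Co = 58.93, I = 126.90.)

CoI2

Assume 100 g: 18.84 g Co, 81.16 g I.
Moles — Co: 18.84 / 58.93 = 0.3197 mol; I: 81.16 / 126.90 = 0.6396 mol
Ratios (÷ 0.3197): Co 1.000, I 2.000
→ CoI2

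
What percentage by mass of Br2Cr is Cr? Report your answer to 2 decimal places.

Molar mass = 2(79.90) + 1(52.00) = 211.800 g/mol
Mass of Cr per mole = 1 × 52.00 = 52.000 g
% Cr = 52.000 / 211.800 × 100 = 24.55%

24.55%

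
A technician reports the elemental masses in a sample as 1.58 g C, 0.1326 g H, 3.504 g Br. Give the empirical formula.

C: 1.58 g ÷ 12.01 g/mol = 0.1316 mol
H: 0.1326 g ÷ 1.008 g/mol = 0.1315 mol
Br: 3.504 g ÷ 79.90 g/mol = 0.04385 mol
Divide by the smallest (0.04385 mol Br): C 3.000, H 3.000, Br 1.000
Ratio ≈ 3:3:1, so the empirical formula is C3H3Br

C3H3Br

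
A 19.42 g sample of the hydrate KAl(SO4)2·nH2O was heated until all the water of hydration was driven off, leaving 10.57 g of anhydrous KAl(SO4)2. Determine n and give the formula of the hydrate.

Mass of water lost = 19.42 − 10.57 = 8.85 g → 8.85 / 18.02 = 0.4911 mol H2O
Molar mass of KAl(SO4)2 = 258.22 g/mol → mol KAl(SO4)2 = 10.57 / 258.22 = 0.04093
n = 0.4911 / 0.04093 = 12.00 ≈ 12 → KAl(SO4)2·12H2O

KAl(SO4)2·12H2O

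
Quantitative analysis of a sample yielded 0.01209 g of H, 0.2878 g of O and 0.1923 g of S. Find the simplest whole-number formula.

n(H) = 0.01209/1.008 = 0.01199, n(O) = 0.2878/16.00 = 0.01799, n(S) = 0.1923/32.07 = 0.005996
Divide by the smallest (0.005996 mol S): H 2.000, O 3.000, S 1.000
→ H2O3S

H2O3S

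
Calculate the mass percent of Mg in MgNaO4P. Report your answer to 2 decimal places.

Molar mass = 1(24.31) + 1(22.99) + 4(16.00) + 1(30.97) = 142.270 g/mol
Mass of Mg per mole = 1 × 24.31 = 24.310 g
% Mg = 24.310 / 142.270 × 100 = 17.09%

17.09%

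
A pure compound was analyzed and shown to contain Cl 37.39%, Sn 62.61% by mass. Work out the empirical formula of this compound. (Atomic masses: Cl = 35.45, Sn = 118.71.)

Cl2Sn

Assume 100 g: 37.39 g Cl, 62.61 g Sn.
Moles — Cl: 37.39 / 35.45 = 1.055 mol; Sn: 62.61 / 118.71 = 0.5274 mol
Ratios (÷ 0.5274): Cl 2.000, Sn 1.000
→ Cl2Sn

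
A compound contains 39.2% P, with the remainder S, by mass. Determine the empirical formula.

P2S3

Assume 100 g: 39.2 g P, 60.8 g S.
P: 39.2 g ÷ 30.97 g/mol = 1.266 mol
S: 60.8 g ÷ 32.07 g/mol = 1.896 mol
Ratios (÷ 1.266): P 1.000, S 1.498
Multiply by 2: P 2.00, S 3.00 → P2S3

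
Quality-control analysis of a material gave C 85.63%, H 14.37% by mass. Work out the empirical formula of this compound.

Assume 100 g: 85.63 g C, 14.37 g H.
C: 85.63 g ÷ 12.01 g/mol = 7.13 mol
H: 14.37 g ÷ 1.008 g/mol = 14.26 mol
Ratios (÷ 7.13): C 1.000, H 1.999
≈ 1:2 → CH2

CH2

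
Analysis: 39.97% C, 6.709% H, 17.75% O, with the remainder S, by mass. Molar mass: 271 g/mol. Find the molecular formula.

C9H18O3S3

Assume 100 g: 39.97 g C, 6.709 g H, 17.75 g O, 35.571 g S.
C: 39.97 g ÷ 12.01 g/mol = 3.328 mol
H: 6.709 g ÷ 1.008 g/mol = 6.656 mol
O: 17.75 g ÷ 16.00 g/mol = 1.109 mol
S: 35.571 g ÷ 32.07 g/mol = 1.109 mol
Smallest is S at 1.109 mol; normalising gives C 3.001, H 6.001, O 1.000, S 1.000
≈ 3:6:1:1 → C3H6OS
Empirical-formula mass = 90.15 g/mol
n = 271 / 90.15 = 3.01 ≈ 3
Molecular formula = (C3H6OS)×3 = C9H18O3S3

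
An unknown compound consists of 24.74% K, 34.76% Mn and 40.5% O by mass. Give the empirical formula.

KMnO4

Assume 100 g: 24.74 g K, 34.76 g Mn, 40.5 g O.
Moles — K: 24.74 / 39.10 = 0.6327 mol; Mn: 34.76 / 54.94 = 0.6327 mol; O: 40.5 / 16.00 = 2.531 mol
Smallest is Mn at 0.6327 mol; normalising gives K 1.000, Mn 1.000, O 4.001
≈ 1:1:4 → KMnO4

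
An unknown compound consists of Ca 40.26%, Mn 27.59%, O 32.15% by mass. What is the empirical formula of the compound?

Ca2MnO4

Assume 100 g: 40.26 g Ca, 27.59 g Mn, 32.15 g O.
n(Ca) = 40.26/40.08 = 1.004, n(Mn) = 27.59/54.94 = 0.5022, n(O) = 32.15/16.00 = 2.009
Smallest is Mn at 0.5022 mol; normalising gives Ca 2.000, Mn 1.000, O 4.001
Ratio ≈ 2:1:4, so the empirical formula is Ca2MnO4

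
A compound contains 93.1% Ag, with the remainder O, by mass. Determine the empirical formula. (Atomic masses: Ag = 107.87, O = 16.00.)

Ag2O

Assume 100 g: 93.1 g Ag, 6.9 g O.
Ag: 93.1 g ÷ 107.87 g/mol = 0.8631 mol
O: 6.9 g ÷ 16.00 g/mol = 0.4313 mol
Divide by the smallest (0.4313 mol O): Ag 2.001, O 1.000
≈ 2:1 → Ag2O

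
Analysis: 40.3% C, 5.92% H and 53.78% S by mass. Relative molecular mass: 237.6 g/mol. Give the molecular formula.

Assume 100 g: 40.3 g C, 5.92 g H, 53.78 g S.
C: 40.3 g ÷ 12.01 g/mol = 3.356 mol
H: 5.92 g ÷ 1.008 g/mol = 5.873 mol
S: 53.78 g ÷ 32.07 g/mol = 1.677 mol
Ratios (÷ 1.677): C 2.001, H 3.502, S 1.000
×2: C 4.00, H 7.00, S 2.00 → C4H7S2
Empirical-formula mass = 119.24 g/mol
n = 237.6 / 119.24 = 1.99 ≈ 2
Molecular formula = (C4H7S2)×2 = C8H14S4

C8H14S4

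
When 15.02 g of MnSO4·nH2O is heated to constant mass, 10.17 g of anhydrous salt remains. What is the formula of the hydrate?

Mass of water lost = 15.02 − 10.17 = 4.85 g → 4.85 / 18.02 = 0.2691 mol H2O
Molar mass of MnSO4 = 151.01 g/mol → mol MnSO4 = 10.17 / 151.01 = 0.06735
n = 0.2691 / 0.06735 = 4.00 ≈ 4 → MnSO4·4H2O

MnSO4·4H2O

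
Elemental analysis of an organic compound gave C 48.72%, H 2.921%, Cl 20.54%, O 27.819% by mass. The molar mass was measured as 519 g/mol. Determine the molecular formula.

Assume 100 g: 48.72 g C, 2.921 g H, 20.54 g Cl, 27.819 g O.
n(C) = 48.72/12.01 = 4.057, n(H) = 2.921/1.008 = 2.898, n(Cl) = 20.54/35.45 = 0.5794, n(O) = 27.819/16.00 = 1.739
Smallest is Cl at 0.5794 mol; normalising gives C 7.001, H 5.001, Cl 1.000, O 3.001
→ C7H5ClO3
Empirical-formula mass = 172.56 g/mol
n = 519 / 172.56 = 3.01 ≈ 3
Molecular formula = (C7H5ClO3)×3 = C21H15Cl3O9

C21H15Cl3O9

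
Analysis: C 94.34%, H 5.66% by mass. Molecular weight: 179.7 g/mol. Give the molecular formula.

Assume 100 g: 94.34 g C, 5.66 g H.
n(C) = 94.34/12.01 = 7.855, n(H) = 5.66/1.008 = 5.615
Ratios (÷ 5.615): C 1.399, H 1.000
Multiply by 5: C 6.99, H 5.00 → C7H5
Empirical-formula mass = 89.11 g/mol
n = 179.7 / 89.11 = 2.02 ≈ 2
Molecular formula = (C7H5)×2 = C14H10

C14H10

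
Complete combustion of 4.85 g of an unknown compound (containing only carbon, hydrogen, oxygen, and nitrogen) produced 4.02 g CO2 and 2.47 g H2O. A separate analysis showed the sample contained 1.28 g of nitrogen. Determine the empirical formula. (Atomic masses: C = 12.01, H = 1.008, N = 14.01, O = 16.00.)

mol C = 4.02 / 44.01 = 0.09134; mass C = 0.09134 × 12.01 = 1.097 g
mol H = 2 × (2.47 / 18.02) = 0.2741; mass H = 0.2741 × 1.008 = 0.2763 g
mol N = 1.28 / 14.01 = 0.09136
mass O = 4.85 − (2.653) = 2.197 g → mol O = 0.1373
Smallest is C at 0.09134 mol; normalising gives C 1.000, H 3.001, N 1.000, O 1.503
Scaling by 2: C 2.00, H 6.00, N 2.00, O 3.01 → C2H6N2O3

C2H6N2O3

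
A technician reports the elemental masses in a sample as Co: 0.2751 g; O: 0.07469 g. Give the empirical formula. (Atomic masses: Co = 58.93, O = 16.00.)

CoO

Moles — Co: 0.2751 / 58.93 = 0.004668 mol; O: 0.07469 / 16.00 = 0.004668 mol
Ratios (÷ 0.004668): Co 1.000, O 1.000
≈ 1:1 → CoO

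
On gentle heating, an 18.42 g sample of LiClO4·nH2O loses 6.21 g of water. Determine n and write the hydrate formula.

Mass of anhydrous LiClO4 = 18.42 − 6.21 = 12.21 g
mol H2O = 6.21 / 18.02 = 0.3446
Molar mass of LiClO4 = 106.39 g/mol → mol LiClO4 = 12.21 / 106.39 = 0.1148
n = 0.3446 / 0.1148 = 3.00 ≈ 3 → LiClO4·3H2O

LiClO4·3H2O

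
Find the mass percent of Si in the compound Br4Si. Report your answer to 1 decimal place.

Molar mass = 4(79.90) + 1(28.09) = 347.690 g/mol
Mass of Si per mole = 1 × 28.09 = 28.090 g
% Si = 28.090 / 347.690 × 100 = 8.1%

8.1%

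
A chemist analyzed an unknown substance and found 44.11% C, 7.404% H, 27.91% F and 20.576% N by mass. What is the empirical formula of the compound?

Assume 100 g: 44.11 g C, 7.404 g H, 27.91 g F, 20.576 g N.
C: 44.11 g ÷ 12.01 g/mol = 3.673 mol
H: 7.404 g ÷ 1.008 g/mol = 7.345 mol
F: 27.91 g ÷ 19.00 g/mol = 1.469 mol
N: 20.576 g ÷ 14.01 g/mol = 1.469 mol
Divide by the smallest (1.469 mol N): C 2.501, H 5.001, F 1.000, N 1.000
Multiply by 2: C 5.00, H 10.00, F 2.00, N 2.00 → C5H10F2N2

C5H10F2N2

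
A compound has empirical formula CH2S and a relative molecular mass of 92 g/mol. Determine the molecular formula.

C2H4S2

Empirical-formula mass = 46.10 g/mol
n = 92 / 46.10 = 2.00 ≈ 2
Molecular formula = (CH2S)2 = C2H4S2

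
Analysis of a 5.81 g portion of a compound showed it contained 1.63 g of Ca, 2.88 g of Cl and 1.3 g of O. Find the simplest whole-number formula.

CaCl2O2

Moles — Ca: 1.63 / 40.08 = 0.04067 mol; Cl: 2.88 / 35.45 = 0.08124 mol; O: 1.3 / 16.00 = 0.08125 mol
Divide by the smallest (0.04067 mol Ca): Ca 1.000, Cl 1.998, O 1.998
≈ 1:2:2 → CaCl2O2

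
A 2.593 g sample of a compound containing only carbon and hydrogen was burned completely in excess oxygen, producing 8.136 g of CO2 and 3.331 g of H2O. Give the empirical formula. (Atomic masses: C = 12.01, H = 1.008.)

CH2

mol C = 8.136 / 44.01 = 0.1849; mass C = 0.1849 × 12.01 = 2.220 g
mol H = 2 × (3.331 / 18.02) = 0.3697; mass H = 0.3697 × 1.008 = 0.3727 g
Ratios (÷ 0.1849): C 1.000, H 2.000
≈ 1:2 → CH2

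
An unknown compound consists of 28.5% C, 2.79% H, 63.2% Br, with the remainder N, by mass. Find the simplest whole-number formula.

C6H7Br2N

Assume 100 g: 28.5 g C, 2.79 g H, 63.2 g Br, 5.51 g N.
Moles — C: 28.5 / 12.01 = 2.373 mol; H: 2.79 / 1.008 = 2.768 mol; Br: 63.2 / 79.90 = 0.791 mol; N: 5.51 / 14.01 = 0.3933 mol
Smallest is N at 0.3933 mol; normalising gives C 6.034, H 7.038, Br 2.011, N 1.000
Ratio ≈ 6:7:2:1, so the empirical formula is C6H7Br2N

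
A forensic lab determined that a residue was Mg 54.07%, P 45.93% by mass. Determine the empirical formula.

Mg3P2

Assume 100 g: 54.07 g Mg, 45.93 g P.
Moles — Mg: 54.07 / 24.31 = 2.224 mol; P: 45.93 / 30.97 = 1.483 mol
Smallest is P at 1.483 mol; normalising gives Mg 1.500, P 1.000
Scaling by 2: Mg 3.00, P 2.00 → Mg3P2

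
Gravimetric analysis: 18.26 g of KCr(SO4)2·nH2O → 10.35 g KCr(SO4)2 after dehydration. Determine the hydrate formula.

Mass of water lost = 18.26 − 10.35 = 7.91 g → 7.91 / 18.02 = 0.439 mol H2O
Molar mass of KCr(SO4)2 = 283.24 g/mol → mol KCr(SO4)2 = 10.35 / 283.24 = 0.03654
n = 0.439 / 0.03654 = 12.01 ≈ 12 → KCr(SO4)2·12H2O

KCr(SO4)2·12H2O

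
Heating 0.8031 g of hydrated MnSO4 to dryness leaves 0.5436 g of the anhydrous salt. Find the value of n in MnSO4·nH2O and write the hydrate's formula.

Mass of water lost = 0.8031 − 0.5436 = 0.2595 g → 0.2595 / 18.02 = 0.0144 mol H2O
Molar mass of MnSO4 = 151.01 g/mol → mol MnSO4 = 0.5436 / 151.01 = 0.0036
n = 0.0144 / 0.0036 = 4.00 ≈ 4 → MnSO4·4H2O

MnSO4·4H2O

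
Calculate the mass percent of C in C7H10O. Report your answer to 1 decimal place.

Molar mass = 7(12.01) + 10(1.008) + 1(16.00) = 110.150 g/mol
Mass of C per mole = 7 × 12.01 = 84.070 g
% C = 84.070 / 110.150 × 100 = 76.3%

76.3%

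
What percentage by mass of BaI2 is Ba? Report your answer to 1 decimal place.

35.1%

Molar mass = 1(137.33) + 2(126.90) = 391.130 g/mol
Mass of Ba per mole = 1 × 137.33 = 137.330 g
% Ba = 137.330 / 391.130 × 100 = 35.1%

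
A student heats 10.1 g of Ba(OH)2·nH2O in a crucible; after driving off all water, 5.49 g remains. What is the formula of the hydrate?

Mass of water lost = 10.1 − 5.49 = 4.61 g → 4.61 / 18.02 = 0.2558 mol H2O
Molar mass of Ba(OH)2 = 171.35 g/mol → mol Ba(OH)2 = 5.49 / 171.35 = 0.03204
n = 0.2558 / 0.03204 = 7.98 ≈ 8 → Ba(OH)2·8H2O

Ba(OH)2·8H2O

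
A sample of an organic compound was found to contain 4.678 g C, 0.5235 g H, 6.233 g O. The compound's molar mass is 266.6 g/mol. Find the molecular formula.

C9H12O9

Moles — C: 4.678 / 12.01 = 0.3895 mol; H: 0.5235 / 1.008 = 0.5193 mol; O: 6.233 / 16.00 = 0.3896 mol
Ratios (÷ 0.3895): C 1.000, H 1.333, O 1.000
×3: C 3.00, H 4.00, O 3.00 → C3H4O3
Empirical-formula mass = 88.06 g/mol
n = 266.6 / 88.06 = 3.03 ≈ 3
Molecular formula = (C3H4O3)×3 = C9H12O9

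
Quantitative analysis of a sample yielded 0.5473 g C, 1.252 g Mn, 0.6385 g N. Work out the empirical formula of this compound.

C: 0.5473 g ÷ 12.01 g/mol = 0.04557 mol
Mn: 1.252 g ÷ 54.94 g/mol = 0.02279 mol
N: 0.6385 g ÷ 14.01 g/mol = 0.04557 mol
Divide by the smallest (0.02279 mol Mn): C 2.000, Mn 1.000, N 2.000
→ C2MnN2

C2MnN2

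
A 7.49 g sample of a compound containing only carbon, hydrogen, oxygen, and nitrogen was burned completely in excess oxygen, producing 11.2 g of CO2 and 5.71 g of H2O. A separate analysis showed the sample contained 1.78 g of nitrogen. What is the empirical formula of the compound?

C2H5NO

mol C = 11.2 / 44.01 = 0.2545; mass C = 0.2545 × 12.01 = 3.056 g
mol H = 2 × (5.71 / 18.02) = 0.6337; mass H = 0.6337 × 1.008 = 0.6388 g
mol N = 1.78 / 14.01 = 0.1271
mass O = 7.49 − (5.475) = 2.015 g → mol O = 0.1259
Ratios (÷ 0.1259): C 2.021, H 5.033, N 1.009, O 1.000
→ C2H5NO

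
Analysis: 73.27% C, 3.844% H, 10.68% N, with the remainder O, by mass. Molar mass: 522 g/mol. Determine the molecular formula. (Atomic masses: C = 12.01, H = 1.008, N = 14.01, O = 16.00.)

C32H20N4O4

Assume 100 g: 73.27 g C, 3.844 g H, 10.68 g N, 12.206 g O.
Moles — C: 73.27 / 12.01 = 6.101 mol; H: 3.844 / 1.008 = 3.813 mol; N: 10.68 / 14.01 = 0.7623 mol; O: 12.206 / 16.00 = 0.7629 mol
Ratios (÷ 0.7623): C 8.003, H 5.003, N 1.000, O 1.001
≈ 8:5:1:1 → C8H5NO
Empirical-formula mass = 131.13 g/mol
n = 522 / 131.13 = 3.98 ≈ 4
Molecular formula = (C8H5NO)×4 = C32H20N4O4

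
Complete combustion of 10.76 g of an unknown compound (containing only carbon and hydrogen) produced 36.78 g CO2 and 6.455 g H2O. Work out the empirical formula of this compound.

mol C = 36.78 / 44.01 = 0.8357; mass C = 0.8357 × 12.01 = 10.04 g
mol H = 2 × (6.455 / 18.02) = 0.7164; mass H = 0.7164 × 1.008 = 0.7222 g
Smallest is H at 0.7164 mol; normalising gives C 1.167, H 1.000
Scaling by 6: C 7.00, H 6.00 → C7H6

C7H6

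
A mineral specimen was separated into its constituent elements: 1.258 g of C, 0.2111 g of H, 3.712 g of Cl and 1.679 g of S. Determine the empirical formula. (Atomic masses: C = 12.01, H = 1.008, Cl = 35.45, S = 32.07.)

n(C) = 1.258/12.01 = 0.1047, n(H) = 0.2111/1.008 = 0.2094, n(Cl) = 3.712/35.45 = 0.1047, n(S) = 1.679/32.07 = 0.05235
Smallest is S at 0.05235 mol; normalising gives C 2.001, H 4.000, Cl 2.000, S 1.000
Ratio ≈ 2:4:2:1, so the empirical formula is C2H4Cl2S

C2H4Cl2S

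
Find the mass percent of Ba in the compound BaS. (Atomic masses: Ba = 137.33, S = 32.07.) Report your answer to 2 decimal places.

Molar mass = 1(137.33) + 1(32.07) = 169.400 g/mol
Mass of Ba per mole = 1 × 137.33 = 137.330 g
% Ba = 137.330 / 169.400 × 100 = 81.07%

81.07%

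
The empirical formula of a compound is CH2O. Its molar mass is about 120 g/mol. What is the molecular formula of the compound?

Empirical-formula mass = 30.03 g/mol
n = 120 / 30.03 = 4.00 ≈ 4
Molecular formula = (CH2O)4 = C4H8O4

C4H8O4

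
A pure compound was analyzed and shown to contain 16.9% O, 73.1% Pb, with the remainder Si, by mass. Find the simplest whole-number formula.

Assume 100 g: 16.9 g O, 73.1 g Pb, 10 g Si.
O: 16.9 g ÷ 16.00 g/mol = 1.056 mol
Pb: 73.1 g ÷ 207.2 g/mol = 0.3528 mol
Si: 10 g ÷ 28.09 g/mol = 0.356 mol
Divide by the smallest (0.3528 mol Pb): O 2.994, Pb 1.000, Si 1.009
→ O3PbSi

O3PbSi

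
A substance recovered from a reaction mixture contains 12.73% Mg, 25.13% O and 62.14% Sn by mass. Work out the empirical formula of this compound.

MgO3Sn

Assume 100 g: 12.73 g Mg, 25.13 g O, 62.14 g Sn.
Mg: 12.73 g ÷ 24.31 g/mol = 0.5237 mol
O: 25.13 g ÷ 16.00 g/mol = 1.571 mol
Sn: 62.14 g ÷ 118.71 g/mol = 0.5235 mol
Divide by the smallest (0.5235 mol Sn): Mg 1.000, O 3.000, Sn 1.000
→ MgO3Sn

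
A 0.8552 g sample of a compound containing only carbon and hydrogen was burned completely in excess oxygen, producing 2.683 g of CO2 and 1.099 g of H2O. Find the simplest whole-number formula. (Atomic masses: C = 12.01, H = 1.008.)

mol C = 2.683 / 44.01 = 0.06096; mass C = 0.06096 × 12.01 = 0.7322 g
mol H = 2 × (1.099 / 18.02) = 0.1220; mass H = 0.1220 × 1.008 = 0.1230 g
Smallest is C at 0.06096 mol; normalising gives C 1.000, H 2.001
≈ 1:2 → CH2

CH2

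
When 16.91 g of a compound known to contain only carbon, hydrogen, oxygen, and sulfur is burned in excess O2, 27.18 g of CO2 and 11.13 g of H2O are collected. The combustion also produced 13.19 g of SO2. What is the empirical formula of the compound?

mol C = 27.18 / 44.01 = 0.6176; mass C = 0.6176 × 12.01 = 7.417 g
mol H = 2 × (11.13 / 18.02) = 1.235; mass H = 1.235 × 1.008 = 1.245 g
mol S = 13.19 / 64.07 = 0.2059; mass S = 6.602 g
mass O = 16.91 − (15.26) = 1.645 g → mol O = 0.1028
Ratios (÷ 0.1028): C 6.005, H 12.012, O 1.000, S 2.002
≈ 6:12:1:2 → C6H12OS2

C6H12OS2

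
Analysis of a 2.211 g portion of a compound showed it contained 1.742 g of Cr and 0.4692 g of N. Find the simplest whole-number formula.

CrN

n(Cr) = 1.742/52.00 = 0.0335, n(N) = 0.4692/14.01 = 0.03349
Ratios (÷ 0.03349): Cr 1.000, N 1.000
≈ 1:1 → CrN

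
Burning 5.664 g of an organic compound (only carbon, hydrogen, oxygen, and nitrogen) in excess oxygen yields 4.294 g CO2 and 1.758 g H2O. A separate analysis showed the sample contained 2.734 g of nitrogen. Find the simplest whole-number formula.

CH2N2O

mol C = 4.294 / 44.01 = 0.09757; mass C = 0.09757 × 12.01 = 1.172 g
mol H = 2 × (1.758 / 18.02) = 0.1951; mass H = 0.1951 × 1.008 = 0.1967 g
mol N = 2.734 / 14.01 = 0.1951
mass O = 5.664 − (4.102) = 1.562 g → mol O = 0.09760
Divide by the smallest (0.09757 mol C): C 1.000, H 2.000, N 2.000, O 1.000
Ratio ≈ 1:2:2:1, so the empirical formula is CH2N2O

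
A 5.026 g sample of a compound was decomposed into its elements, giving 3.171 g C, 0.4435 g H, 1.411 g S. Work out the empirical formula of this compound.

C6H10S

n(C) = 3.171/12.01 = 0.264, n(H) = 0.4435/1.008 = 0.44, n(S) = 1.411/32.07 = 0.044
Smallest is S at 0.044 mol; normalising gives C 6.001, H 10.000, S 1.000
≈ 6:10:1 → C6H10S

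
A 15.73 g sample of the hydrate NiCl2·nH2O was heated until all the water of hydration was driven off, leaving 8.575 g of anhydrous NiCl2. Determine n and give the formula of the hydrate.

Mass of water lost = 15.73 − 8.575 = 7.155 g → 7.155 / 18.02 = 0.3971 mol H2O
Molar mass of NiCl2 = 129.59 g/mol → mol NiCl2 = 8.575 / 129.59 = 0.06617
n = 0.3971 / 0.06617 = 6.00 ≈ 6 → NiCl2·6H2O

NiCl2·6H2O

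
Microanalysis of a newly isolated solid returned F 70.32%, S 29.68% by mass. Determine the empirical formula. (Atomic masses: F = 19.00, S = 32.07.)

Assume 100 g: 70.32 g F, 29.68 g S.
Moles — F: 70.32 / 19.00 = 3.701 mol; S: 29.68 / 32.07 = 0.9255 mol
Smallest is S at 0.9255 mol; normalising gives F 3.999, S 1.000
Ratio ≈ 4:1, so the empirical formula is F4S

F4S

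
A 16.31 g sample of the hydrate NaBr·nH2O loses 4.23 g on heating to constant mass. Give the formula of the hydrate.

Mass of anhydrous NaBr = 16.31 − 4.23 = 12.08 g
mol H2O = 4.23 / 18.02 = 0.2347
Molar mass of NaBr = 102.89 g/mol → mol NaBr = 12.08 / 102.89 = 0.1174
n = 0.2347 / 0.1174 = 2.00 ≈ 2 → NaBr·2H2O

NaBr·2H2O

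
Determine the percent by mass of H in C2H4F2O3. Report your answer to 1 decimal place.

3.5%

Molar mass = 2(12.01) + 4(1.008) + 2(19.00) + 3(16.00) = 114.052 g/mol
Mass of H per mole = 4 × 1.008 = 4.032 g
% H = 4.032 / 114.052 × 100 = 3.5%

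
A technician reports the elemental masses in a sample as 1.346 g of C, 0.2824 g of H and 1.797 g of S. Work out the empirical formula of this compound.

n(C) = 1.346/12.01 = 0.1121, n(H) = 0.2824/1.008 = 0.2802, n(S) = 1.797/32.07 = 0.05603
Ratios (÷ 0.05603): C 2.000, H 5.000, S 1.000
≈ 2:5:1 → C2H5S

C2H5S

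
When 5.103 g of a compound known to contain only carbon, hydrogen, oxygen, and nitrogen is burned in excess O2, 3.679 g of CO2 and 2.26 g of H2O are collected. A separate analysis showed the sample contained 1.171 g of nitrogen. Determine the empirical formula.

mol C = 3.679 / 44.01 = 0.08359; mass C = 0.08359 × 12.01 = 1.004 g
mol H = 2 × (2.26 / 18.02) = 0.2508; mass H = 0.2508 × 1.008 = 0.2528 g
mol N = 1.171 / 14.01 = 0.08358
mass O = 5.103 − (2.428) = 2.675 g → mol O = 0.1672
Smallest is N at 0.08358 mol; normalising gives C 1.000, H 3.001, N 1.000, O 2.000
Ratio ≈ 1:3:1:2, so the empirical formula is CH3NO2

CH3NO2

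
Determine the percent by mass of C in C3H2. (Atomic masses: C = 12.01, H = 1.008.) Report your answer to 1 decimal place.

94.7%

Molar mass = 3(12.01) + 2(1.008) = 38.046 g/mol
Mass of C per mole = 3 × 12.01 = 36.030 g
% C = 36.030 / 38.046 × 100 = 94.7%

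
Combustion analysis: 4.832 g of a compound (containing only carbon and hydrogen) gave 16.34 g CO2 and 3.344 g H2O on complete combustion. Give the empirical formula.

mol C = 16.34 / 44.01 = 0.3713; mass C = 0.3713 × 12.01 = 4.459 g
mol H = 2 × (3.344 / 18.02) = 0.3711; mass H = 0.3711 × 1.008 = 0.3741 g
Smallest is H at 0.3711 mol; normalising gives C 1.000, H 1.000
≈ 1:1 → CH

CH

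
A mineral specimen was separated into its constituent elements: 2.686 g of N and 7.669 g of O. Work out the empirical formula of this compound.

N2O5

Moles — N: 2.686 / 14.01 = 0.1917 mol; O: 7.669 / 16.00 = 0.4793 mol
Divide by the smallest (0.1917 mol N): N 1.000, O 2.500
Multiply by 2: N 2.00, O 5.00 → N2O5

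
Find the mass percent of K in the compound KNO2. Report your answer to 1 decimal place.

45.9%

Molar mass = 1(39.10) + 1(14.01) + 2(16.00) = 85.110 g/mol
Mass of K per mole = 1 × 39.10 = 39.100 g
% K = 39.100 / 85.110 × 100 = 45.9%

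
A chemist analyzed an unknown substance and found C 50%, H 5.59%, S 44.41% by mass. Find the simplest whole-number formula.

C3H4S

Assume 100 g: 50 g C, 5.59 g H, 44.41 g S.
Moles — C: 50 / 12.01 = 4.163 mol; H: 5.59 / 1.008 = 5.546 mol; S: 44.41 / 32.07 = 1.385 mol
Smallest is S at 1.385 mol; normalising gives C 3.006, H 4.005, S 1.000
≈ 3:4:1 → C3H4S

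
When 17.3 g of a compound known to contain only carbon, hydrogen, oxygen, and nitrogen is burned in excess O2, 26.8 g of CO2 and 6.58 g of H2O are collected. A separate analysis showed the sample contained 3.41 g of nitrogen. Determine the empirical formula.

mol C = 26.8 / 44.01 = 0.6090; mass C = 0.6090 × 12.01 = 7.314 g
mol H = 2 × (6.58 / 18.02) = 0.7303; mass H = 0.7303 × 1.008 = 0.7361 g
mol N = 3.41 / 14.01 = 0.2434
mass O = 17.3 − (11.46) = 5.840 g → mol O = 0.3650
Ratios (÷ 0.2434): C 2.502, H 3.000, N 1.000, O 1.500
Multiply by 2: C 5.00, H 6.00, N 2.00, O 3.00 → C5H6N2O3

C5H6N2O3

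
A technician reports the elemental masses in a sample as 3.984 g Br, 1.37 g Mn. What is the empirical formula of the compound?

Br2Mn

Moles — Br: 3.984 / 79.90 = 0.04986 mol; Mn: 1.37 / 54.94 = 0.02494 mol
Ratios (÷ 0.02494): Br 2.000, Mn 1.000
≈ 2:1 → Br2Mn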